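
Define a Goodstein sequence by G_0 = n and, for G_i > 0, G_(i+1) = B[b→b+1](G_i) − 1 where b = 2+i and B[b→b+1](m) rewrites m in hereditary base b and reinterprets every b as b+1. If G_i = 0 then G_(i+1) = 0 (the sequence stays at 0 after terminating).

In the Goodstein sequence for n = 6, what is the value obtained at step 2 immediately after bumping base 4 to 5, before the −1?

(0) 6|_2 = 2^2 + 2 ↦ 3^3 + 3|_3 = 30 ⇒ 29
(1) 29|_3 = 3^3 + 2 ↦ 4^4 + 2|_4 = 258 ⇒ 257

3126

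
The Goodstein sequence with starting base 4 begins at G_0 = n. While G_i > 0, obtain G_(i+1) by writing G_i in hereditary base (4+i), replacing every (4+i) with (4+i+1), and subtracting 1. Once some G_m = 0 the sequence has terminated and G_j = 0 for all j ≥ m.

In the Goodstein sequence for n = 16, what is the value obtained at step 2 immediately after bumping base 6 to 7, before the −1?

i=0: 16 = 4^2 (b=4); 4→5: 5^2 = 25; 25−1 = 24
i=1: 24 = 4·5 + 4 (b=5); 5→6: 4·6 + 4 = 28; 28−1 = 27

31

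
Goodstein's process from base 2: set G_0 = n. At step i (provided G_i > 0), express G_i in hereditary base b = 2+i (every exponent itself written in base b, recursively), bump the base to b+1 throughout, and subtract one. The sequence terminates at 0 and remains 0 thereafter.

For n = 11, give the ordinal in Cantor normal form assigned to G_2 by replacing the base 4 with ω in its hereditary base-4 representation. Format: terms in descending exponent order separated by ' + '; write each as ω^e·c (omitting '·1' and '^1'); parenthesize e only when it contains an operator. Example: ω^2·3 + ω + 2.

base 2: 11 = 2^(2 + 1) + 2 + 1; at 3: 3^(3 + 1) + 3 + 1 = 85; next = 84
base 3: 84 = 3^(3 + 1) + 3; at 4: 4^(4 + 1) + 4 = 1028; next = 1027

ω^(ω + 1) + 3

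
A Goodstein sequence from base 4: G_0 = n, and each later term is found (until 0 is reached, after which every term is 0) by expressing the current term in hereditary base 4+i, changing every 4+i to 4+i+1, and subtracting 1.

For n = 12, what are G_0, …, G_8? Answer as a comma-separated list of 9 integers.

12, 14, 15, 16, 17, 18, 19, 19, 19

12 —HB4→ 3·4 —bump→ 3·5 = 15 —(−1)→ 14
14 —HB5→ 2·5 + 4 —bump→ 2·6 + 4 = 16 —(−1)→ 15
15 —HB6→ 2·6 + 3 —bump→ 2·7 + 3 = 17 —(−1)→ 16
16 —HB7→ 2·7 + 2 —bump→ 2·8 + 2 = 18 —(−1)→ 17
17 —HB8→ 2·8 + 1 —bump→ 2·9 + 1 = 19 —(−1)→ 18
18 —HB9→ 2·9 —bump→ 2·10 = 20 —(−1)→ 19
19 —HB10→ 10 + 9 —bump→ 11 + 9 = 20 —(−1)→ 19
19 —HB11→ 11 + 8 —bump→ 12 + 8 = 20 —(−1)→ 19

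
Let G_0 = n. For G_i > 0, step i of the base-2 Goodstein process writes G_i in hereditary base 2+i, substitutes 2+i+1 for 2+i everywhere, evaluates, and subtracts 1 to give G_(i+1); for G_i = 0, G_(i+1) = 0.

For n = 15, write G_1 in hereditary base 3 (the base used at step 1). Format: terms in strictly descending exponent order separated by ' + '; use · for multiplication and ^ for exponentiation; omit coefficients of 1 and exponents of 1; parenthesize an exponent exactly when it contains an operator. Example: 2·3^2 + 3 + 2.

i=0: 15 = 2^(2 + 1) + 2^2 + 2 + 1 (b=2); 2→3: 3^(3 + 1) + 3^3 + 3 + 1 = 112; 112−1 = 111
i=1: 111 = 3^(3 + 1) + 3^3 + 3 (b=3); 3→4: 4^(4 + 1) + 4^4 + 4 = 1284; 1284−1 = 1283

3^(3 + 1) + 3^3 + 3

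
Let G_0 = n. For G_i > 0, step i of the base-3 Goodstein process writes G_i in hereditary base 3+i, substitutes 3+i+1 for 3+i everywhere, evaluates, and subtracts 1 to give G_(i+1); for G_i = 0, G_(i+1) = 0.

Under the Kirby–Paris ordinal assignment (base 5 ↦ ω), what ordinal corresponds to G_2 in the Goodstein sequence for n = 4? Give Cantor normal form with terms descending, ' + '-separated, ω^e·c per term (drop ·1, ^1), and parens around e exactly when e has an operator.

4

i=0: 4 = 3 + 1 (b=3); 3→4: 4 + 1 = 5; 5−1 = 4
i=1: 4 = 4 (b=4); 4→5: 5 = 5; 5−1 = 4
i=2: 4 = 4 (b=5); 5→6: 4 = 4; 4−1 = 3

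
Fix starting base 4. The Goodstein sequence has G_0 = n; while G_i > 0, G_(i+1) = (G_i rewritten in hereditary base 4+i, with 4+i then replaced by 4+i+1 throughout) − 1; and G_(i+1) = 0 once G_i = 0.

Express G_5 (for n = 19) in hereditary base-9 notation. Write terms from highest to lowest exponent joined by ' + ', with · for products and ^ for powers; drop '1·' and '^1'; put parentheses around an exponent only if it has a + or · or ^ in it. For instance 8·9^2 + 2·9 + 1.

19 —HB4→ 4^2 + 3 —bump→ 5^2 + 3 = 28 —(−1)→ 27
27 —HB5→ 5^2 + 2 —bump→ 6^2 + 2 = 38 —(−1)→ 37
37 —HB6→ 6^2 + 1 —bump→ 7^2 + 1 = 50 —(−1)→ 49
49 —HB7→ 7^2 —bump→ 8^2 = 64 —(−1)→ 63
63 —HB8→ 7·8 + 7 —bump→ 7·9 + 7 = 70 —(−1)→ 69
69 —HB9→ 7·9 + 6 —bump→ 7·10 + 6 = 76 —(−1)→ 75

7·9 + 6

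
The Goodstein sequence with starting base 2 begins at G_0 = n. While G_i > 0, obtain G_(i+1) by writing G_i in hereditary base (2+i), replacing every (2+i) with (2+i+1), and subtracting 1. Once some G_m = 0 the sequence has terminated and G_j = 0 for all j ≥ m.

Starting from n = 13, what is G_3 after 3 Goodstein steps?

16092

[0] 13 ≡ 2^(2 + 1) + 2^2 + 1 (base 2). Lift 3: 109. −1: 108.
[1] 108 ≡ 3^(3 + 1) + 3^3 (base 3). Lift 4: 1280. −1: 1279.
[2] 1279 ≡ 4^(4 + 1) + 3·4^3 + 3·4^2 + 3·4 + 3 (base 4). Lift 5: 16093. −1: 16092.
[3] 16092 ≡ 5^(5 + 1) + 3·5^3 + 3·5^2 + 3·5 + 2 (base 5). Lift 6: 280712. −1: 280711.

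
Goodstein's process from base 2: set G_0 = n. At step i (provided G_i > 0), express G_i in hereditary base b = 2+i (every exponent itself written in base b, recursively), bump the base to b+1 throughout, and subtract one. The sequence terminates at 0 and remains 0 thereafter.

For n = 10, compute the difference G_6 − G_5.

G_0 = 10. HB_2(10) = 2^(2 + 1) + 2. Bump = 84. G_1 = 83.
G_1 = 83. HB_3(83) = 3^(3 + 1) + 2. Bump = 1026. G_2 = 1025.
G_2 = 1025. HB_4(1025) = 4^(4 + 1) + 1. Bump = 15626. G_3 = 15625.
G_3 = 15625. HB_5(15625) = 5^(5 + 1). Bump = 279936. G_4 = 279935.
G_4 = 279935. HB_6(279935) = 5·6^6 + 5·6^5 + 5·6^4 + 5·6^3 + 5·6^2 + 5·6 + 5. Bump = 4215755. G_5 = 4215754.
G_5 = 4215754. HB_7(4215754) = 5·7^7 + 5·7^5 + 5·7^4 + 5·7^3 + 5·7^2 + 5·7 + 4. Bump = 84073324. G_6 = 84073323.

79857569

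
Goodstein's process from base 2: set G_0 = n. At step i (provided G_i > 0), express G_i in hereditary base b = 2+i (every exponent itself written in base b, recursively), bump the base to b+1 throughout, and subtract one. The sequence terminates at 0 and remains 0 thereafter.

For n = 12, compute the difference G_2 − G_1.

G_0 = 12. HB_2(12) = 2^(2 + 1) + 2^2. Bump = 108. G_1 = 107.
G_1 = 107. HB_3(107) = 3^(3 + 1) + 2·3^2 + 2·3 + 2. Bump = 1066. G_2 = 1065.

958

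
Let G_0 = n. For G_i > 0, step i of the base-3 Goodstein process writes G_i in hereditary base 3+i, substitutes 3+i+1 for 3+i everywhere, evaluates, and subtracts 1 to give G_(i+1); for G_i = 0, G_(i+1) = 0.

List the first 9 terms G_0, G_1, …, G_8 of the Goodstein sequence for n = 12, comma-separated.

i=0: 12 = 3^2 + 3 (b=3); 3→4: 4^2 + 4 = 20; 20−1 = 19
i=1: 19 = 4^2 + 3 (b=4); 4→5: 5^2 + 3 = 28; 28−1 = 27
i=2: 27 = 5^2 + 2 (b=5); 5→6: 6^2 + 2 = 38; 38−1 = 37
i=3: 37 = 6^2 + 1 (b=6); 6→7: 7^2 + 1 = 50; 50−1 = 49
i=4: 49 = 7^2 (b=7); 7→8: 8^2 = 64; 64−1 = 63
i=5: 63 = 7·8 + 7 (b=8); 8→9: 7·9 + 7 = 70; 70−1 = 69
i=6: 69 = 7·9 + 6 (b=9); 9→10: 7·10 + 6 = 76; 76−1 = 75
i=7: 75 = 7·10 + 5 (b=10); 10→11: 7·11 + 5 = 82; 82−1 = 81

12, 19, 27, 37, 49, 63, 69, 75, 81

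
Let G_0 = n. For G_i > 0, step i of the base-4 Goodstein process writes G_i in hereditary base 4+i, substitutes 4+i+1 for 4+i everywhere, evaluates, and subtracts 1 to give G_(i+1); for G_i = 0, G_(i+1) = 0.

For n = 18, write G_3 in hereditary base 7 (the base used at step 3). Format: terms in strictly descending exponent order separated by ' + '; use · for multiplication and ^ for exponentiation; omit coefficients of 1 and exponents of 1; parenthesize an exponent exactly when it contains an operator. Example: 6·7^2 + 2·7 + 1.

6·7 + 6

[0] 18 ≡ 4^2 + 2 (base 4). Lift 5: 27. −1: 26.
[1] 26 ≡ 5^2 + 1 (base 5). Lift 6: 37. −1: 36.
[2] 36 ≡ 6^2 (base 6). Lift 7: 49. −1: 48.
[3] 48 ≡ 6·7 + 6 (base 7). Lift 8: 54. −1: 53.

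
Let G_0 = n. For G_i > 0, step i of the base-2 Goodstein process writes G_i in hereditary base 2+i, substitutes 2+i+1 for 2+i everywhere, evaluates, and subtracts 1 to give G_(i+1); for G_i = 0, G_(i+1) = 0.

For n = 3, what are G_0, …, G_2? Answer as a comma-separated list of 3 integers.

3, 3, 3

step 0: 3 = 2 + 1; sub 3 for 2: 3 + 1; = 4; G_1 = 4−1 = 3
step 1: 3 = 3; sub 4 for 3: 4; = 4; G_2 = 4−1 = 3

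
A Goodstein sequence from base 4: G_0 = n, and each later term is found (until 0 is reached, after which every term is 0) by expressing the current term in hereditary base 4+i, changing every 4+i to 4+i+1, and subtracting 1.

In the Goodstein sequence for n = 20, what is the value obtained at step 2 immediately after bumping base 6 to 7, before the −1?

52

[0] 20 ≡ 4^2 + 4 (base 4). Lift 5: 30. −1: 29.
[1] 29 ≡ 5^2 + 4 (base 5). Lift 6: 40. −1: 39.
[2] 39 ≡ 6^2 + 3 (base 6). Lift 7: 52. −1: 51.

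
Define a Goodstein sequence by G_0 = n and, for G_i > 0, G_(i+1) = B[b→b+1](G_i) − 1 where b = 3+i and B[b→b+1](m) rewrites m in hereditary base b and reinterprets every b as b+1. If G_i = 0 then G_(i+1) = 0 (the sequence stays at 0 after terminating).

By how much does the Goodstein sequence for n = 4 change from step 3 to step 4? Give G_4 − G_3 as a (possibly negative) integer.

[0] 4 ≡ 3 + 1 (base 3). Lift 4: 5. −1: 4.
[1] 4 ≡ 4 (base 4). Lift 5: 5. −1: 4.
[2] 4 ≡ 4 (base 5). Lift 6: 4. −1: 3.
[3] 3 ≡ 3 (base 6). Lift 7: 3. −1: 2.

-1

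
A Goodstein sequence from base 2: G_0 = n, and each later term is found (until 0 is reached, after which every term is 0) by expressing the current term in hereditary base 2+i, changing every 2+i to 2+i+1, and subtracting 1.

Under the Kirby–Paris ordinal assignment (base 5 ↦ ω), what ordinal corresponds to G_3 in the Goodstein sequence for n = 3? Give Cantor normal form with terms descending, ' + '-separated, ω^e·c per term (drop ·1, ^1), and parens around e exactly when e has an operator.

2

i=0: 3 = 2 + 1 (b=2); 2→3: 3 + 1 = 4; 4−1 = 3
i=1: 3 = 3 (b=3); 3→4: 4 = 4; 4−1 = 3
i=2: 3 = 3 (b=4); 4→5: 3 = 3; 3−1 = 2
i=3: 2 = 2 (b=5); 5→6: 2 = 2; 2−1 = 1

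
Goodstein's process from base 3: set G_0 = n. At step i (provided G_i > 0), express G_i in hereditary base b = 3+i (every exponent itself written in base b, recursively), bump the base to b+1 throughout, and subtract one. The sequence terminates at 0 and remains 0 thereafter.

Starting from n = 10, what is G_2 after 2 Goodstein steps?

base 3: 10 = 3^2 + 1; at 4: 4^2 + 1 = 17; next = 16
base 4: 16 = 4^2; at 5: 5^2 = 25; next = 24

24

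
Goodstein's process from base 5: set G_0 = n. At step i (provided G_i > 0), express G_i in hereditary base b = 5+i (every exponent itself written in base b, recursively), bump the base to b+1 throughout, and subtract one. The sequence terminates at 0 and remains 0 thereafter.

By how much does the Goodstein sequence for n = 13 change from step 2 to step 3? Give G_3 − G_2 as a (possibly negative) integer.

step 0: 13 = 2·5 + 3; sub 6 for 5: 2·6 + 3; = 15; G_1 = 15−1 = 14
step 1: 14 = 2·6 + 2; sub 7 for 6: 2·7 + 2; = 16; G_2 = 16−1 = 15
step 2: 15 = 2·7 + 1; sub 8 for 7: 2·8 + 1; = 17; G_3 = 17−1 = 16

1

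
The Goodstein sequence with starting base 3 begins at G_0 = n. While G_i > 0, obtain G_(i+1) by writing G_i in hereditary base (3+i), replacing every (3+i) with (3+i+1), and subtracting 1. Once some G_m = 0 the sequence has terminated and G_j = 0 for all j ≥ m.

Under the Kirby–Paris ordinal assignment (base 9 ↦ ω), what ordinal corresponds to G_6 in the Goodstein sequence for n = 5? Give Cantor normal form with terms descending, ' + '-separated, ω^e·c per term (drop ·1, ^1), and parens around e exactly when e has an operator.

5 —HB3→ 3 + 2 —bump→ 4 + 2 = 6 —(−1)→ 5
5 —HB4→ 4 + 1 —bump→ 5 + 1 = 6 —(−1)→ 5
5 —HB5→ 5 —bump→ 6 = 6 —(−1)→ 5
5 —HB6→ 5 —bump→ 5 = 5 —(−1)→ 4
4 —HB7→ 4 —bump→ 4 = 4 —(−1)→ 3
3 —HB8→ 3 —bump→ 3 = 3 —(−1)→ 2
2 —HB9→ 2 —bump→ 2 = 2 —(−1)→ 1

2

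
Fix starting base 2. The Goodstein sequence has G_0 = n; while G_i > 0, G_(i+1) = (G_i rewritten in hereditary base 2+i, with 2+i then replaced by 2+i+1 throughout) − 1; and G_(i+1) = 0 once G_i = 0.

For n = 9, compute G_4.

base 2: 9 = 2^(2 + 1) + 1; at 3: 3^(3 + 1) + 1 = 82; next = 81
base 3: 81 = 3^(3 + 1); at 4: 4^(4 + 1) = 1024; next = 1023
base 4: 1023 = 3·4^4 + 3·4^3 + 3·4^2 + 3·4 + 3; at 5: 3·5^5 + 3·5^3 + 3·5^2 + 3·5 + 3 = 9843; next = 9842
base 5: 9842 = 3·5^5 + 3·5^3 + 3·5^2 + 3·5 + 2; at 6: 3·6^6 + 3·6^3 + 3·6^2 + 3·6 + 2 = 140744; next = 140743
base 6: 140743 = 3·6^6 + 3·6^3 + 3·6^2 + 3·6 + 1; at 7: 3·7^7 + 3·7^3 + 3·7^2 + 3·7 + 1 = 2471827; next = 2471826

140743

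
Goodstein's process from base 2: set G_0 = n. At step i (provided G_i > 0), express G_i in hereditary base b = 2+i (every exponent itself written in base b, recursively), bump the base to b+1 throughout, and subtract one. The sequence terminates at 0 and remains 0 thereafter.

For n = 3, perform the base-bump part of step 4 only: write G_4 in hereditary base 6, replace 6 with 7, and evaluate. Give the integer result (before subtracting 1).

base 2: 3 = 2 + 1; at 3: 3 + 1 = 4; next = 3
base 3: 3 = 3; at 4: 4 = 4; next = 3
base 4: 3 = 3; at 5: 3 = 3; next = 2
base 5: 2 = 2; at 6: 2 = 2; next = 1
base 6: 1 = 1; at 7: 1 = 1; next = 0

1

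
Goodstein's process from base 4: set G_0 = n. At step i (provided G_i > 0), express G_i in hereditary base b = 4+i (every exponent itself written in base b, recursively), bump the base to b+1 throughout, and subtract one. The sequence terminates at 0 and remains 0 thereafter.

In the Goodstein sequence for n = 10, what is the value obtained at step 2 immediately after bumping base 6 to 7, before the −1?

14

G_0 = 10. HB_4(10) = 2·4 + 2. Bump = 12. G_1 = 11.
G_1 = 11. HB_5(11) = 2·5 + 1. Bump = 13. G_2 = 12.
G_2 = 12. HB_6(12) = 2·6. Bump = 14. G_3 = 13.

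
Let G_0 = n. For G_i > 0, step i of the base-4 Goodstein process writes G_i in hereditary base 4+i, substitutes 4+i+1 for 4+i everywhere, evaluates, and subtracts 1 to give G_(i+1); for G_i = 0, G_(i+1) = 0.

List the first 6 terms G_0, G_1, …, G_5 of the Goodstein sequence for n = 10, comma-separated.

10, 11, 12, 13, 13, 13

(0) 10|_4 = 2·4 + 2 ↦ 2·5 + 2|_5 = 12 ⇒ 11
(1) 11|_5 = 2·5 + 1 ↦ 2·6 + 1|_6 = 13 ⇒ 12
(2) 12|_6 = 2·6 ↦ 2·7|_7 = 14 ⇒ 13
(3) 13|_7 = 7 + 6 ↦ 8 + 6|_8 = 14 ⇒ 13
(4) 13|_8 = 8 + 5 ↦ 9 + 5|_9 = 14 ⇒ 13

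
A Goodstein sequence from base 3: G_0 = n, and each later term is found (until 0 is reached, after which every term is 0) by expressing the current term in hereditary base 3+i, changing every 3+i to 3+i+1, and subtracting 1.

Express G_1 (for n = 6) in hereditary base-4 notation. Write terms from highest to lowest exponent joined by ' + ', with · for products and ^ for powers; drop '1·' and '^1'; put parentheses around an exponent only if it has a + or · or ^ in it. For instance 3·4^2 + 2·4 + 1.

4 + 3

i=0: 6 = 2·3 (b=3); 3→4: 2·4 = 8; 8−1 = 7
i=1: 7 = 4 + 3 (b=4); 4→5: 5 + 3 = 8; 8−1 = 7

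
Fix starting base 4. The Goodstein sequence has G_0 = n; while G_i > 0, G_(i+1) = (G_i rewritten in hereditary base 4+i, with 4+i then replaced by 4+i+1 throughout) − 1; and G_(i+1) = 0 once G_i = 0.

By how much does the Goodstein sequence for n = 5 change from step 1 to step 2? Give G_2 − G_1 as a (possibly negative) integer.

G_0 = 5. HB_4(5) = 4 + 1. Bump = 6. G_1 = 5.
G_1 = 5. HB_5(5) = 5. Bump = 6. G_2 = 5.

0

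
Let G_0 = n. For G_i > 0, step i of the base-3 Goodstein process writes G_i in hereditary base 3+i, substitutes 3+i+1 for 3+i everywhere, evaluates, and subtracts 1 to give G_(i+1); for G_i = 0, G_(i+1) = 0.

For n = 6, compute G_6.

6

base 3: 6 = 2·3; at 4: 2·4 = 8; next = 7
base 4: 7 = 4 + 3; at 5: 5 + 3 = 8; next = 7
base 5: 7 = 5 + 2; at 6: 6 + 2 = 8; next = 7
base 6: 7 = 6 + 1; at 7: 7 + 1 = 8; next = 7
base 7: 7 = 7; at 8: 8 = 8; next = 7
base 8: 7 = 7; at 9: 7 = 7; next = 6
base 9: 6 = 6; at 10: 6 = 6; next = 5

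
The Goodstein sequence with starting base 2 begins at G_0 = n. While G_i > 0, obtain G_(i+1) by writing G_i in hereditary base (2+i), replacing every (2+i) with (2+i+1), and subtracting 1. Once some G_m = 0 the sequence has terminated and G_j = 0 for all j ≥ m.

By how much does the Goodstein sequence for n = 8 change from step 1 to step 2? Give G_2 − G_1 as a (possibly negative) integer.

8 —HB2→ 2^(2 + 1) —bump→ 3^(3 + 1) = 81 —(−1)→ 80
80 —HB3→ 2·3^3 + 2·3^2 + 2·3 + 2 —bump→ 2·4^4 + 2·4^2 + 2·4 + 2 = 554 —(−1)→ 553

473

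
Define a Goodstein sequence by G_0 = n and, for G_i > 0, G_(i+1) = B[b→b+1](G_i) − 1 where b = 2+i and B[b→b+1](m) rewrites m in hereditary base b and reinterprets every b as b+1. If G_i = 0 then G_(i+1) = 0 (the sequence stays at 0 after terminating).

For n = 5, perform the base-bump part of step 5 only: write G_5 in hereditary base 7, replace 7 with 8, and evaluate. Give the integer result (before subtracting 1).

base 2: 5 = 2^2 + 1; at 3: 3^3 + 1 = 28; next = 27
base 3: 27 = 3^3; at 4: 4^4 = 256; next = 255
base 4: 255 = 3·4^3 + 3·4^2 + 3·4 + 3; at 5: 3·5^3 + 3·5^2 + 3·5 + 3 = 468; next = 467
base 5: 467 = 3·5^3 + 3·5^2 + 3·5 + 2; at 6: 3·6^3 + 3·6^2 + 3·6 + 2 = 776; next = 775
base 6: 775 = 3·6^3 + 3·6^2 + 3·6 + 1; at 7: 3·7^3 + 3·7^2 + 3·7 + 1 = 1198; next = 1197
base 7: 1197 = 3·7^3 + 3·7^2 + 3·7; at 8: 3·8^3 + 3·8^2 + 3·8 = 1752; next = 1751

1752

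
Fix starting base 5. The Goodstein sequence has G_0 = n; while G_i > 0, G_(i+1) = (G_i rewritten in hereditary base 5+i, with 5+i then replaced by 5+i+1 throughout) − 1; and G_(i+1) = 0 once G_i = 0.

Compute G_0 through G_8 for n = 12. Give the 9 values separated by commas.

12, 13, 14, 15, 15, 15, 15, 15, 15

step 0: 12 = 2·5 + 2; sub 6 for 5: 2·6 + 2; = 14; G_1 = 14−1 = 13
step 1: 13 = 2·6 + 1; sub 7 for 6: 2·7 + 1; = 15; G_2 = 15−1 = 14
step 2: 14 = 2·7; sub 8 for 7: 2·8; = 16; G_3 = 16−1 = 15
step 3: 15 = 8 + 7; sub 9 for 8: 9 + 7; = 16; G_4 = 16−1 = 15
step 4: 15 = 9 + 6; sub 10 for 9: 10 + 6; = 16; G_5 = 16−1 = 15
step 5: 15 = 10 + 5; sub 11 for 10: 11 + 5; = 16; G_6 = 16−1 = 15
step 6: 15 = 11 + 4; sub 12 for 11: 12 + 4; = 16; G_7 = 16−1 = 15
step 7: 15 = 12 + 3; sub 13 for 12: 13 + 3; = 16; G_8 = 16−1 = 15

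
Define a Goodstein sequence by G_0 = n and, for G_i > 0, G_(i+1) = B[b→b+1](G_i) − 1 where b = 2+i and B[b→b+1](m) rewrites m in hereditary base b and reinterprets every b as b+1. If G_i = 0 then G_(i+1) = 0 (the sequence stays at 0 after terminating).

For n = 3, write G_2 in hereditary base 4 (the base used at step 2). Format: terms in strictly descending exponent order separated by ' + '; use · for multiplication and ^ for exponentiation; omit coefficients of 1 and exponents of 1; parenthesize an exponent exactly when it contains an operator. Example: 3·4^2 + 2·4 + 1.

[0] 3 ≡ 2 + 1 (base 2). Lift 3: 4. −1: 3.
[1] 3 ≡ 3 (base 3). Lift 4: 4. −1: 3.
[2] 3 ≡ 3 (base 4). Lift 5: 3. −1: 2.

3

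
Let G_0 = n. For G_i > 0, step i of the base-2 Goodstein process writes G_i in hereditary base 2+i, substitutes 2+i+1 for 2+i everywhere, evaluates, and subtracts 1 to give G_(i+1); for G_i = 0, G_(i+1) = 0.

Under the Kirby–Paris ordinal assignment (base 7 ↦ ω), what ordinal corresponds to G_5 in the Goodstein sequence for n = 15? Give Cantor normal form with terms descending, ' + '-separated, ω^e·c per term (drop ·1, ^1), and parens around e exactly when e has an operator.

ω^(ω + 1) + ω^ω

i=0: 15 = 2^(2 + 1) + 2^2 + 2 + 1 (b=2); 2→3: 3^(3 + 1) + 3^3 + 3 + 1 = 112; 112−1 = 111
i=1: 111 = 3^(3 + 1) + 3^3 + 3 (b=3); 3→4: 4^(4 + 1) + 4^4 + 4 = 1284; 1284−1 = 1283
i=2: 1283 = 4^(4 + 1) + 4^4 + 3 (b=4); 4→5: 5^(5 + 1) + 5^5 + 3 = 18753; 18753−1 = 18752
i=3: 18752 = 5^(5 + 1) + 5^5 + 2 (b=5); 5→6: 6^(6 + 1) + 6^6 + 2 = 326594; 326594−1 = 326593
i=4: 326593 = 6^(6 + 1) + 6^6 + 1 (b=6); 6→7: 7^(7 + 1) + 7^7 + 1 = 6588345; 6588345−1 = 6588344
i=5: 6588344 = 7^(7 + 1) + 7^7 (b=7); 7→8: 8^(8 + 1) + 8^8 = 150994944; 150994944−1 = 150994943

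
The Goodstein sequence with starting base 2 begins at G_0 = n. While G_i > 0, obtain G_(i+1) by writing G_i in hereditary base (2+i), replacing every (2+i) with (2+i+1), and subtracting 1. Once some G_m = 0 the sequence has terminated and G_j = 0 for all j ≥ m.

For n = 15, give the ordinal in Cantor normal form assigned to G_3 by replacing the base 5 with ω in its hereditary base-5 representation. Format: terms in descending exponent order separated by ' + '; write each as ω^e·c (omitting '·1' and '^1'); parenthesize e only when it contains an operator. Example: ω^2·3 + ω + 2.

step 0: 15 = 2^(2 + 1) + 2^2 + 2 + 1; sub 3 for 2: 3^(3 + 1) + 3^3 + 3 + 1; = 112; G_1 = 112−1 = 111
step 1: 111 = 3^(3 + 1) + 3^3 + 3; sub 4 for 3: 4^(4 + 1) + 4^4 + 4; = 1284; G_2 = 1284−1 = 1283
step 2: 1283 = 4^(4 + 1) + 4^4 + 3; sub 5 for 4: 5^(5 + 1) + 5^5 + 3; = 18753; G_3 = 18753−1 = 18752
step 3: 18752 = 5^(5 + 1) + 5^5 + 2; sub 6 for 5: 6^(6 + 1) + 6^6 + 2; = 326594; G_4 = 326594−1 = 326593

ω^(ω + 1) + ω^ω + 2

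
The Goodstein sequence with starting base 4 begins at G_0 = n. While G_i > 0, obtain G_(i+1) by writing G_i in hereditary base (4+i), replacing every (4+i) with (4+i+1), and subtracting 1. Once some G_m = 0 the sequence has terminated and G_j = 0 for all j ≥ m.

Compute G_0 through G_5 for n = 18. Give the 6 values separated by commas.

18, 26, 36, 48, 53, 58

i=0: 18 = 4^2 + 2 (b=4); 4→5: 5^2 + 2 = 27; 27−1 = 26
i=1: 26 = 5^2 + 1 (b=5); 5→6: 6^2 + 1 = 37; 37−1 = 36
i=2: 36 = 6^2 (b=6); 6→7: 7^2 = 49; 49−1 = 48
i=3: 48 = 6·7 + 6 (b=7); 7→8: 6·8 + 6 = 54; 54−1 = 53
i=4: 53 = 6·8 + 5 (b=8); 8→9: 6·9 + 5 = 59; 59−1 = 58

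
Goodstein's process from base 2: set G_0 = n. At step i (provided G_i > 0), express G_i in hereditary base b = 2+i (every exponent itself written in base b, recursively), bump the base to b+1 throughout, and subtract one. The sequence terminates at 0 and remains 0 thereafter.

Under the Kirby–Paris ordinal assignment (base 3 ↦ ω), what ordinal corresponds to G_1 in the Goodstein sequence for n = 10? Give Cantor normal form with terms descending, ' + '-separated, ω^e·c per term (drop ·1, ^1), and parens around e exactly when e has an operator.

G_0 = 10. HB_2(10) = 2^(2 + 1) + 2. Bump = 84. G_1 = 83.
G_1 = 83. HB_3(83) = 3^(3 + 1) + 2. Bump = 1026. G_2 = 1025.

ω^(ω + 1) + 2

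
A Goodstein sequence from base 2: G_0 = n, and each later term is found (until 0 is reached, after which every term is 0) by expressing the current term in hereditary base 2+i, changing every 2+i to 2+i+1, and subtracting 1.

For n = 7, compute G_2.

7 —HB2→ 2^2 + 2 + 1 —bump→ 3^3 + 3 + 1 = 31 —(−1)→ 30
30 —HB3→ 3^3 + 3 —bump→ 4^4 + 4 = 260 —(−1)→ 259
259 —HB4→ 4^4 + 3 —bump→ 5^5 + 3 = 3128 —(−1)→ 3127

259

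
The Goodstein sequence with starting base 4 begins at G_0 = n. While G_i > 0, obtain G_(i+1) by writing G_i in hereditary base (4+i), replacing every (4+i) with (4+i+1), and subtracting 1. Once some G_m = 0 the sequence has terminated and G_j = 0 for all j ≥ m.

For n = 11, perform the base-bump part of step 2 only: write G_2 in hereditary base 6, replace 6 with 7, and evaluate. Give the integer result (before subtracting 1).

G_0=11  [base 4] 2·4 + 3  →[4↦5]→  2·5 + 3 = 13  −1 ⇒ G_1=12
G_1=12  [base 5] 2·5 + 2  →[5↦6]→  2·6 + 2 = 14  −1 ⇒ G_2=13

15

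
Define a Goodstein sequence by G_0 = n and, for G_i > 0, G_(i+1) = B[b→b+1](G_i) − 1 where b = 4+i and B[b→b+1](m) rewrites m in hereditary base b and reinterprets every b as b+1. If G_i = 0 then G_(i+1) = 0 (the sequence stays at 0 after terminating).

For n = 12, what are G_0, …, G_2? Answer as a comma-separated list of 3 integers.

G_0 = 12. HB_4(12) = 3·4. Bump = 15. G_1 = 14.
G_1 = 14. HB_5(14) = 2·5 + 4. Bump = 16. G_2 = 15.

12, 14, 15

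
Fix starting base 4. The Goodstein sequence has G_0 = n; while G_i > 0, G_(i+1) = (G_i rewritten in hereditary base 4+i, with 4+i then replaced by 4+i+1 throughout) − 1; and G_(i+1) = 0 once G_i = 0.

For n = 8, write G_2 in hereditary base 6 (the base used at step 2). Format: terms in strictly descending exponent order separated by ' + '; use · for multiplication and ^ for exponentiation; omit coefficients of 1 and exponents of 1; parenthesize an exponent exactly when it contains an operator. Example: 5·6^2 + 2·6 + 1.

6 + 3

[0] 8 ≡ 2·4 (base 4). Lift 5: 10. −1: 9.
[1] 9 ≡ 5 + 4 (base 5). Lift 6: 10. −1: 9.
[2] 9 ≡ 6 + 3 (base 6). Lift 7: 10. −1: 9.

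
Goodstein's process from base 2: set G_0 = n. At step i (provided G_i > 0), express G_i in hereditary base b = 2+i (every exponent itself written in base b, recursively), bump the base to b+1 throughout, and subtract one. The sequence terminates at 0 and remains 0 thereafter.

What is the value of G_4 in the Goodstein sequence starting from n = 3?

1

G_0=3  [base 2] 2 + 1  →[2↦3]→  3 + 1 = 4  −1 ⇒ G_1=3
G_1=3  [base 3] 3  →[3↦4]→  4 = 4  −1 ⇒ G_2=3
G_2=3  [base 4] 3  →[4↦5]→  3 = 3  −1 ⇒ G_3=2
G_3=2  [base 5] 2  →[5↦6]→  2 = 2  −1 ⇒ G_4=1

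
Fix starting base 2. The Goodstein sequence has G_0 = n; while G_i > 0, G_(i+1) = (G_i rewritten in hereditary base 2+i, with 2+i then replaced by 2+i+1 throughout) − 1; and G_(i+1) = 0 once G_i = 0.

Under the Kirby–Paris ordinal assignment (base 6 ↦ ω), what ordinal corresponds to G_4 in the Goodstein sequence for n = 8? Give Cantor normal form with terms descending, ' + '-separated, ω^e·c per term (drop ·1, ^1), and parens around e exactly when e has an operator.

ω^ω·2 + ω^2·2 + ω + 5

(0) 8|_2 = 2^(2 + 1) ↦ 3^(3 + 1)|_3 = 81 ⇒ 80
(1) 80|_3 = 2·3^3 + 2·3^2 + 2·3 + 2 ↦ 2·4^4 + 2·4^2 + 2·4 + 2|_4 = 554 ⇒ 553
(2) 553|_4 = 2·4^4 + 2·4^2 + 2·4 + 1 ↦ 2·5^5 + 2·5^2 + 2·5 + 1|_5 = 6311 ⇒ 6310
(3) 6310|_5 = 2·5^5 + 2·5^2 + 2·5 ↦ 2·6^6 + 2·6^2 + 2·6|_6 = 93396 ⇒ 93395
(4) 93395|_6 = 2·6^6 + 2·6^2 + 6 + 5 ↦ 2·7^7 + 2·7^2 + 7 + 5|_7 = 1647196 ⇒ 1647195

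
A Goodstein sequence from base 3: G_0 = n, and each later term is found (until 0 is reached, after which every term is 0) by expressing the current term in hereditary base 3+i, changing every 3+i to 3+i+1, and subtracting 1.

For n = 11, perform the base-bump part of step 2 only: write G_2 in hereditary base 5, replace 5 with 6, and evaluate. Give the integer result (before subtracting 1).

base 3: 11 = 3^2 + 2; at 4: 4^2 + 2 = 18; next = 17
base 4: 17 = 4^2 + 1; at 5: 5^2 + 1 = 26; next = 25

36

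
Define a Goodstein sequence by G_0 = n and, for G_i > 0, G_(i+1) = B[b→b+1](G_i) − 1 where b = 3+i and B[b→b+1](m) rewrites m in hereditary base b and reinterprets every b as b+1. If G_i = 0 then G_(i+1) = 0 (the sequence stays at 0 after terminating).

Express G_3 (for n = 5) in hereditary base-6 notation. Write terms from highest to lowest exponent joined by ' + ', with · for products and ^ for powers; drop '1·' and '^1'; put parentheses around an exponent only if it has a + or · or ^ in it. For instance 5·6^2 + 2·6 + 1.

5 —HB3→ 3 + 2 —bump→ 4 + 2 = 6 —(−1)→ 5
5 —HB4→ 4 + 1 —bump→ 5 + 1 = 6 —(−1)→ 5
5 —HB5→ 5 —bump→ 6 = 6 —(−1)→ 5

5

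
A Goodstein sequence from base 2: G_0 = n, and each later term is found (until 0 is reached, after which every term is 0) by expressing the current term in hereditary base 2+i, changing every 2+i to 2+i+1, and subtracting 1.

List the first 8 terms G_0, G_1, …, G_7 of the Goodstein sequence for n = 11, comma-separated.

11, 84, 1027, 15627, 279937, 5764801, 134217727, 2749609302

step 0: 11 = 2^(2 + 1) + 2 + 1; sub 3 for 2: 3^(3 + 1) + 3 + 1; = 85; G_1 = 85−1 = 84
step 1: 84 = 3^(3 + 1) + 3; sub 4 for 3: 4^(4 + 1) + 4; = 1028; G_2 = 1028−1 = 1027
step 2: 1027 = 4^(4 + 1) + 3; sub 5 for 4: 5^(5 + 1) + 3; = 15628; G_3 = 15628−1 = 15627
step 3: 15627 = 5^(5 + 1) + 2; sub 6 for 5: 6^(6 + 1) + 2; = 279938; G_4 = 279938−1 = 279937
step 4: 279937 = 6^(6 + 1) + 1; sub 7 for 6: 7^(7 + 1) + 1; = 5764802; G_5 = 5764802−1 = 5764801
step 5: 5764801 = 7^(7 + 1); sub 8 for 7: 8^(8 + 1); = 134217728; G_6 = 134217728−1 = 134217727
step 6: 134217727 = 7·8^8 + 7·8^7 + 7·8^6 + 7·8^5 + 7·8^4 + 7·8^3 + 7·8^2 + 7·8 + 7; sub 9 for 8: 7·9^9 + 7·9^7 + 7·9^6 + 7·9^5 + 7·9^4 + 7·9^3 + 7·9^2 + 7·9 + 7; = 2749609303; G_7 = 2749609303−1 = 2749609302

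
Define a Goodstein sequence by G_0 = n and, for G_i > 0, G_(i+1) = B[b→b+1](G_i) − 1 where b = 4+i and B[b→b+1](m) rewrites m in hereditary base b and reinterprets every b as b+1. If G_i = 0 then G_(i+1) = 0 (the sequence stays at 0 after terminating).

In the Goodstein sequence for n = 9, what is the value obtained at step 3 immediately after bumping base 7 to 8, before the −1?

9 —HB4→ 2·4 + 1 —bump→ 2·5 + 1 = 11 —(−1)→ 10
10 —HB5→ 2·5 —bump→ 2·6 = 12 —(−1)→ 11
11 —HB6→ 6 + 5 —bump→ 7 + 5 = 12 —(−1)→ 11
11 —HB7→ 7 + 4 —bump→ 8 + 4 = 12 —(−1)→ 11

12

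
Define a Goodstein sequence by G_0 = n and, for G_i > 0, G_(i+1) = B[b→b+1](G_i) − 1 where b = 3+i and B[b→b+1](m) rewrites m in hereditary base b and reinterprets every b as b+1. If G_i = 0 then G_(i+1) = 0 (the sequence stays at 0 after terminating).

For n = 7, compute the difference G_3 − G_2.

G_0=7  [base 3] 2·3 + 1  →[3↦4]→  2·4 + 1 = 9  −1 ⇒ G_1=8
G_1=8  [base 4] 2·4  →[4↦5]→  2·5 = 10  −1 ⇒ G_2=9
G_2=9  [base 5] 5 + 4  →[5↦6]→  6 + 4 = 10  −1 ⇒ G_3=9

0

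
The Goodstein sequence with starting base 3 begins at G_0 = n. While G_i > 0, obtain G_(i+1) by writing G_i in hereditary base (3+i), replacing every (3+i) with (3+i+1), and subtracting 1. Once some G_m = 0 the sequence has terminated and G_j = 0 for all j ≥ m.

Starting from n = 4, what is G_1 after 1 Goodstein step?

4

i=0: 4 = 3 + 1 (b=3); 3→4: 4 + 1 = 5; 5−1 = 4
i=1: 4 = 4 (b=4); 4→5: 5 = 5; 5−1 = 4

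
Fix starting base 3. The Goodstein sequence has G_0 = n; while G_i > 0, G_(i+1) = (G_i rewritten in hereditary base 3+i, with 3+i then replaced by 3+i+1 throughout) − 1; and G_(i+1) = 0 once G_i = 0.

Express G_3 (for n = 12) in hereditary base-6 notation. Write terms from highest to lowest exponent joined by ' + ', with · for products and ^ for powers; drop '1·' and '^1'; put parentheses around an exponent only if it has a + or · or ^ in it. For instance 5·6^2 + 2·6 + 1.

6^2 + 1

step 0: 12 = 3^2 + 3; sub 4 for 3: 4^2 + 4; = 20; G_1 = 20−1 = 19
step 1: 19 = 4^2 + 3; sub 5 for 4: 5^2 + 3; = 28; G_2 = 28−1 = 27
step 2: 27 = 5^2 + 2; sub 6 for 5: 6^2 + 2; = 38; G_3 = 38−1 = 37
step 3: 37 = 6^2 + 1; sub 7 for 6: 7^2 + 1; = 50; G_4 = 50−1 = 49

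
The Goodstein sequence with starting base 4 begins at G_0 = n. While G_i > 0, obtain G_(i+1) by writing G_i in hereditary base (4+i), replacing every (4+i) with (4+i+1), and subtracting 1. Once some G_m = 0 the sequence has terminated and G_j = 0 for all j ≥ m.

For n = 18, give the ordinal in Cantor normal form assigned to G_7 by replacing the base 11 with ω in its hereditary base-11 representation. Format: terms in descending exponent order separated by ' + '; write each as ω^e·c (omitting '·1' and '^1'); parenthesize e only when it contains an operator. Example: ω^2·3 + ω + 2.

ω·6 + 2

G_0 = 18. HB_4(18) = 4^2 + 2. Bump = 27. G_1 = 26.
G_1 = 26. HB_5(26) = 5^2 + 1. Bump = 37. G_2 = 36.
G_2 = 36. HB_6(36) = 6^2. Bump = 49. G_3 = 48.
G_3 = 48. HB_7(48) = 6·7 + 6. Bump = 54. G_4 = 53.
G_4 = 53. HB_8(53) = 6·8 + 5. Bump = 59. G_5 = 58.
G_5 = 58. HB_9(58) = 6·9 + 4. Bump = 64. G_6 = 63.
G_6 = 63. HB_10(63) = 6·10 + 3. Bump = 69. G_7 = 68.
G_7 = 68. HB_11(68) = 6·11 + 2. Bump = 74. G_8 = 73.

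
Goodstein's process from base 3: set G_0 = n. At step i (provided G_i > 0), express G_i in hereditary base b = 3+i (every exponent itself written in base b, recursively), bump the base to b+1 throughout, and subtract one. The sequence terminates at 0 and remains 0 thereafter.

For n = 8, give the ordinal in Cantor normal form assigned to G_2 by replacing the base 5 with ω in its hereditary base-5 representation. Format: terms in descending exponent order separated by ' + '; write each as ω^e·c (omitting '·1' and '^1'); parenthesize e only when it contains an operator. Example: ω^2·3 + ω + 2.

ω·2

base 3: 8 = 2·3 + 2; at 4: 2·4 + 2 = 10; next = 9
base 4: 9 = 2·4 + 1; at 5: 2·5 + 1 = 11; next = 10
base 5: 10 = 2·5; at 6: 2·6 = 12; next = 11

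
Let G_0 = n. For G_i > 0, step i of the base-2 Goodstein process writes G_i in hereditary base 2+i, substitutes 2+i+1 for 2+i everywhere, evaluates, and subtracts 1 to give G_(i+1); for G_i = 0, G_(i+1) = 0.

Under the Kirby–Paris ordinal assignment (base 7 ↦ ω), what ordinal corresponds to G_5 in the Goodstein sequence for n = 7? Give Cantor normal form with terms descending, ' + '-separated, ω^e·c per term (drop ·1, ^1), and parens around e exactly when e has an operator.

base 2: 7 = 2^2 + 2 + 1; at 3: 3^3 + 3 + 1 = 31; next = 30
base 3: 30 = 3^3 + 3; at 4: 4^4 + 4 = 260; next = 259
base 4: 259 = 4^4 + 3; at 5: 5^5 + 3 = 3128; next = 3127
base 5: 3127 = 5^5 + 2; at 6: 6^6 + 2 = 46658; next = 46657
base 6: 46657 = 6^6 + 1; at 7: 7^7 + 1 = 823544; next = 823543
base 7: 823543 = 7^7; at 8: 8^8 = 16777216; next = 16777215

ω^ω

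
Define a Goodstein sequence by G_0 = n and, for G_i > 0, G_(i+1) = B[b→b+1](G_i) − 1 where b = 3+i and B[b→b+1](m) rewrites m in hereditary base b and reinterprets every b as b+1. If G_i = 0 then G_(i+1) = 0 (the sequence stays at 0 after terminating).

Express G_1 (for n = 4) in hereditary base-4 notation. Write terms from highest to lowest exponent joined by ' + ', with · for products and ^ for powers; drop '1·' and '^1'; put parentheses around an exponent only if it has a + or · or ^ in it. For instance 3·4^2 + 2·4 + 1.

base 3: 4 = 3 + 1; at 4: 4 + 1 = 5; next = 4
base 4: 4 = 4; at 5: 5 = 5; next = 4

4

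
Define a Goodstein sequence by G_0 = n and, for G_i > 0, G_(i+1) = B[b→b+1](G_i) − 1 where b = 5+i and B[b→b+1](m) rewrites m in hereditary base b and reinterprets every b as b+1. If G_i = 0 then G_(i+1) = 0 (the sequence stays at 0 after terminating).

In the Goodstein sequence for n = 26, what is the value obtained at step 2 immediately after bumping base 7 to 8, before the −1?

54

G_0=26  [base 5] 5^2 + 1  →[5↦6]→  6^2 + 1 = 37  −1 ⇒ G_1=36
G_1=36  [base 6] 6^2  →[6↦7]→  7^2 = 49  −1 ⇒ G_2=48
G_2=48  [base 7] 6·7 + 6  →[7↦8]→  6·8 + 6 = 54  −1 ⇒ G_3=53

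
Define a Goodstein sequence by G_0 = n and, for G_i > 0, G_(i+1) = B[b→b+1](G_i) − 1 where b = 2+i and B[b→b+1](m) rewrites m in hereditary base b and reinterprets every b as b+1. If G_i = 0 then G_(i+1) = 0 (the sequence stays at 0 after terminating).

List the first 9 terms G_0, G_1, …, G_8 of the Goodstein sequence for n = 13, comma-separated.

G_0=13  [base 2] 2^(2 + 1) + 2^2 + 1  →[2↦3]→  3^(3 + 1) + 3^3 + 1 = 109  −1 ⇒ G_1=108
G_1=108  [base 3] 3^(3 + 1) + 3^3  →[3↦4]→  4^(4 + 1) + 4^4 = 1280  −1 ⇒ G_2=1279
G_2=1279  [base 4] 4^(4 + 1) + 3·4^3 + 3·4^2 + 3·4 + 3  →[4↦5]→  5^(5 + 1) + 3·5^3 + 3·5^2 + 3·5 + 3 = 16093  −1 ⇒ G_3=16092
G_3=16092  [base 5] 5^(5 + 1) + 3·5^3 + 3·5^2 + 3·5 + 2  →[5↦6]→  6^(6 + 1) + 3·6^3 + 3·6^2 + 3·6 + 2 = 280712  −1 ⇒ G_4=280711
G_4=280711  [base 6] 6^(6 + 1) + 3·6^3 + 3·6^2 + 3·6 + 1  →[6↦7]→  7^(7 + 1) + 3·7^3 + 3·7^2 + 3·7 + 1 = 5765999  −1 ⇒ G_5=5765998
G_5=5765998  [base 7] 7^(7 + 1) + 3·7^3 + 3·7^2 + 3·7  →[7↦8]→  8^(8 + 1) + 3·8^3 + 3·8^2 + 3·8 = 134219480  −1 ⇒ G_6=134219479
G_6=134219479  [base 8] 8^(8 + 1) + 3·8^3 + 3·8^2 + 2·8 + 7  →[8↦9]→  9^(9 + 1) + 3·9^3 + 3·9^2 + 2·9 + 7 = 3486786856  −1 ⇒ G_7=3486786855
G_7=3486786855  [base 9] 9^(9 + 1) + 3·9^3 + 3·9^2 + 2·9 + 6  →[9↦10]→  10^(10 + 1) + 3·10^3 + 3·10^2 + 2·10 + 6 = 100000003326  −1 ⇒ G_8=100000003325

13, 108, 1279, 16092, 280711, 5765998, 134219479, 3486786855, 100000003325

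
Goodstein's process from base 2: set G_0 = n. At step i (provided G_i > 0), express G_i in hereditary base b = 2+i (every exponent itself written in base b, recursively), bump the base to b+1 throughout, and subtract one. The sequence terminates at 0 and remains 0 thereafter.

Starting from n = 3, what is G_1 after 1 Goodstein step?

3

3 —HB2→ 2 + 1 —bump→ 3 + 1 = 4 —(−1)→ 3
3 —HB3→ 3 —bump→ 4 = 4 —(−1)→ 3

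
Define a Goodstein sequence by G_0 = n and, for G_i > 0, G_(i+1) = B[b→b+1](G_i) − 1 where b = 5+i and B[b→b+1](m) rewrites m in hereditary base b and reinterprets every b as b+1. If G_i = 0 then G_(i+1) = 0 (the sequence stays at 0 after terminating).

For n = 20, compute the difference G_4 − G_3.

2

[0] 20 ≡ 4·5 (base 5). Lift 6: 24. −1: 23.
[1] 23 ≡ 3·6 + 5 (base 6). Lift 7: 26. −1: 25.
[2] 25 ≡ 3·7 + 4 (base 7). Lift 8: 28. −1: 27.
[3] 27 ≡ 3·8 + 3 (base 8). Lift 9: 30. −1: 29.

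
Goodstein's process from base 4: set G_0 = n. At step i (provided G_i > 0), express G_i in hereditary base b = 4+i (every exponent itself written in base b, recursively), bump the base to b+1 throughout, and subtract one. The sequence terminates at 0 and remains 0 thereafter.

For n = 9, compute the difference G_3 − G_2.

i=0: 9 = 2·4 + 1 (b=4); 4→5: 2·5 + 1 = 11; 11−1 = 10
i=1: 10 = 2·5 (b=5); 5→6: 2·6 = 12; 12−1 = 11
i=2: 11 = 6 + 5 (b=6); 6→7: 7 + 5 = 12; 12−1 = 11

0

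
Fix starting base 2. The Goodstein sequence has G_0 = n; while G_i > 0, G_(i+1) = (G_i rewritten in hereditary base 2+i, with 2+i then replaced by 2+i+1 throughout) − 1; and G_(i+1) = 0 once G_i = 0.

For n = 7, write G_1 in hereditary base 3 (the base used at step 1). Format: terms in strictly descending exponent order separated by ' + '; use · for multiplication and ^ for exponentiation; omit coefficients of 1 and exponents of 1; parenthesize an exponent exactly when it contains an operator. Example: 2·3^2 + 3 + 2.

3^3 + 3

base 2: 7 = 2^2 + 2 + 1; at 3: 3^3 + 3 + 1 = 31; next = 30
base 3: 30 = 3^3 + 3; at 4: 4^4 + 4 = 260; next = 259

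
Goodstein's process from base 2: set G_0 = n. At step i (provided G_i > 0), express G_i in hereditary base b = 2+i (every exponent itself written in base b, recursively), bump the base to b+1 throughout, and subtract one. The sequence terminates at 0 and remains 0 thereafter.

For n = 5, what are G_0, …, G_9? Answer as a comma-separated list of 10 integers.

[0] 5 ≡ 2^2 + 1 (base 2). Lift 3: 28. −1: 27.
[1] 27 ≡ 3^3 (base 3). Lift 4: 256. −1: 255.
[2] 255 ≡ 3·4^3 + 3·4^2 + 3·4 + 3 (base 4). Lift 5: 468. −1: 467.
[3] 467 ≡ 3·5^3 + 3·5^2 + 3·5 + 2 (base 5). Lift 6: 776. −1: 775.
[4] 775 ≡ 3·6^3 + 3·6^2 + 3·6 + 1 (base 6). Lift 7: 1198. −1: 1197.
[5] 1197 ≡ 3·7^3 + 3·7^2 + 3·7 (base 7). Lift 8: 1752. −1: 1751.
[6] 1751 ≡ 3·8^3 + 3·8^2 + 2·8 + 7 (base 8). Lift 9: 2455. −1: 2454.
[7] 2454 ≡ 3·9^3 + 3·9^2 + 2·9 + 6 (base 9). Lift 10: 3326. −1: 3325.
[8] 3325 ≡ 3·10^3 + 3·10^2 + 2·10 + 5 (base 10). Lift 11: 4383. −1: 4382.

5, 27, 255, 467, 775, 1197, 1751, 2454, 3325, 4382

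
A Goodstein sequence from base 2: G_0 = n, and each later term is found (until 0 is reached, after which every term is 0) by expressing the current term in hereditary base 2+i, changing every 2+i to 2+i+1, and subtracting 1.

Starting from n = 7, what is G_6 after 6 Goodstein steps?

7 —HB2→ 2^2 + 2 + 1 —bump→ 3^3 + 3 + 1 = 31 —(−1)→ 30
30 —HB3→ 3^3 + 3 —bump→ 4^4 + 4 = 260 —(−1)→ 259
259 —HB4→ 4^4 + 3 —bump→ 5^5 + 3 = 3128 —(−1)→ 3127
3127 —HB5→ 5^5 + 2 —bump→ 6^6 + 2 = 46658 —(−1)→ 46657
46657 —HB6→ 6^6 + 1 —bump→ 7^7 + 1 = 823544 —(−1)→ 823543
823543 —HB7→ 7^7 —bump→ 8^8 = 16777216 —(−1)→ 16777215
16777215 —HB8→ 7·8^7 + 7·8^6 + 7·8^5 + 7·8^4 + 7·8^3 + 7·8^2 + 7·8 + 7 —bump→ 7·9^7 + 7·9^6 + 7·9^5 + 7·9^4 + 7·9^3 + 7·9^2 + 7·9 + 7 = 37665880 —(−1)→ 37665879

16777215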